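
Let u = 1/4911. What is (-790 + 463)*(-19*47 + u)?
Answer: 478021898/1637 ≈ 2.9201e+5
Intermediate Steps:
u = 1/4911 ≈ 0.00020362
(-790 + 463)*(-19*47 + u) = (-790 + 463)*(-19*47 + 1/4911) = -327*(-893 + 1/4911) = -327*(-4385522/4911) = 478021898/1637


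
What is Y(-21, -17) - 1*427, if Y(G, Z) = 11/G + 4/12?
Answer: -8971/21 ≈ -427.19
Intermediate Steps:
Y(G, Z) = ⅓ + 11/G (Y(G, Z) = 11/G + 4*(1/12) = 11/G + ⅓ = ⅓ + 11/G)
Y(-21, -17) - 1*427 = (⅓)*(33 - 21)/(-21) - 1*427 = (⅓)*(-1/21)*12 - 427 = -4/21 - 427 = -8971/21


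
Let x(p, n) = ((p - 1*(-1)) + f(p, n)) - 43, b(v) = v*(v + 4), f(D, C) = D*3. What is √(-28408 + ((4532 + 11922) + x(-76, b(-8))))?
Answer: 10*I*√123 ≈ 110.91*I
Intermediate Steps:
f(D, C) = 3*D
b(v) = v*(4 + v)
x(p, n) = -42 + 4*p (x(p, n) = ((p - 1*(-1)) + 3*p) - 43 = ((p + 1) + 3*p) - 43 = ((1 + p) + 3*p) - 43 = (1 + 4*p) - 43 = -42 + 4*p)
√(-28408 + ((4532 + 11922) + x(-76, b(-8)))) = √(-28408 + ((4532 + 11922) + (-42 + 4*(-76)))) = √(-28408 + (16454 + (-42 - 304))) = √(-28408 + (16454 - 346)) = √(-28408 + 16108) = √(-12300) = 10*I*√123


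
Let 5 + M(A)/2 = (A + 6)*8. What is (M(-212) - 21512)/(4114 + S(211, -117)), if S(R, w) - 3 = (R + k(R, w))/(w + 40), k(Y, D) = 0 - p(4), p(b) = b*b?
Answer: -955493/158407 ≈ -6.0319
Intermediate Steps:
p(b) = b²
M(A) = 86 + 16*A (M(A) = -10 + 2*((A + 6)*8) = -10 + 2*((6 + A)*8) = -10 + 2*(48 + 8*A) = -10 + (96 + 16*A) = 86 + 16*A)
k(Y, D) = -16 (k(Y, D) = 0 - 1*4² = 0 - 1*16 = 0 - 16 = -16)
S(R, w) = 3 + (-16 + R)/(40 + w) (S(R, w) = 3 + (R - 16)/(w + 40) = 3 + (-16 + R)/(40 + w))
(M(-212) - 21512)/(4114 + S(211, -117)) = ((86 + 16*(-212)) - 21512)/(4114 + (104 + 211 + 3*(-117))/(40 - 117)) = ((86 - 3392) - 21512)/(4114 + (104 + 211 - 351)/(-77)) = (-3306 - 21512)/(4114 - 1/77*(-36)) = -24818/(4114 + 36/77) = -24818/316814/77 = -24818*77/316814 = -955493/158407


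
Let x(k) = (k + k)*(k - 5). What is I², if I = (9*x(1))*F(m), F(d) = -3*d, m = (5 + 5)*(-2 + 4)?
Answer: 18662400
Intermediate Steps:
m = 20 (m = 10*2 = 20)
x(k) = 2*k*(-5 + k) (x(k) = (2*k)*(-5 + k) = 2*k*(-5 + k))
I = 4320 (I = (9*(2*1*(-5 + 1)))*(-3*20) = (9*(2*1*(-4)))*(-60) = (9*(-8))*(-60) = -72*(-60) = 4320)
I² = 4320² = 18662400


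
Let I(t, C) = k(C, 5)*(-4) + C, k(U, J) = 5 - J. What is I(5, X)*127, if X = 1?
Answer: 127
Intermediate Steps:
I(t, C) = C (I(t, C) = (5 - 1*5)*(-4) + C = (5 - 5)*(-4) + C = 0*(-4) + C = 0 + C = C)
I(5, X)*127 = 1*127 = 127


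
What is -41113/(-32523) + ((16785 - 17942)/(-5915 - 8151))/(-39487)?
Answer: 1756547316995/1389543028482 ≈ 1.2641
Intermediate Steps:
-41113/(-32523) + ((16785 - 17942)/(-5915 - 8151))/(-39487) = -41113*(-1/32523) - 1157/(-14066)*(-1/39487) = 41113/32523 - 1157*(-1/14066)*(-1/39487) = 41113/32523 + (89/1082)*(-1/39487) = 41113/32523 - 89/42724934 = 1756547316995/1389543028482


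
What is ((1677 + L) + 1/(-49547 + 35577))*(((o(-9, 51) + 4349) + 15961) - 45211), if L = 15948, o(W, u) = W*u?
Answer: -624417087464/1397 ≈ -4.4697e+8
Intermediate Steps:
((1677 + L) + 1/(-49547 + 35577))*(((o(-9, 51) + 4349) + 15961) - 45211) = ((1677 + 15948) + 1/(-49547 + 35577))*(((-9*51 + 4349) + 15961) - 45211) = (17625 + 1/(-13970))*(((-459 + 4349) + 15961) - 45211) = (17625 - 1/13970)*((3890 + 15961) - 45211) = 246221249*(19851 - 45211)/13970 = (246221249/13970)*(-25360) = -624417087464/1397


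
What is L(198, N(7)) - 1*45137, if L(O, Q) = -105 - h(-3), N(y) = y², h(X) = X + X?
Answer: -45236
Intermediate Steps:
h(X) = 2*X
L(O, Q) = -99 (L(O, Q) = -105 - 2*(-3) = -105 - 1*(-6) = -105 + 6 = -99)
L(198, N(7)) - 1*45137 = -99 - 1*45137 = -99 - 45137 = -45236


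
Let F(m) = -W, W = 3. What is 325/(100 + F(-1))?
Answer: 325/97 ≈ 3.3505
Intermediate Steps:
F(m) = -3 (F(m) = -1*3 = -3)
325/(100 + F(-1)) = 325/(100 - 3) = 325/97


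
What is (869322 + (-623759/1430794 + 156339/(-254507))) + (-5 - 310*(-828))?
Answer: 410028146835107347/364147088558 ≈ 1.1260e+6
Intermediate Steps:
(869322 + (-623759/1430794 + 156339/(-254507))) + (-5 - 310*(-828)) = (869322 + (-623759*1/1430794 + 156339*(-1/254507))) + (-5 + 256680) = (869322 + (-623759/1430794 - 156339/254507)) + 256675 = (869322 - 382439934979/364147088558) + 256675 = 316560692879482697/364147088558 + 256675 = 410028146835107347/364147088558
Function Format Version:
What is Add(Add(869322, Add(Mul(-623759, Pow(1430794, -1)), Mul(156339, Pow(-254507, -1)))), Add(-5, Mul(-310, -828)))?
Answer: Rational(410028146835107347, 364147088558) ≈ 1.1260e+6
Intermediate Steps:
Add(Add(869322, Add(Mul(-623759, Pow(1430794, -1)), Mul(156339, Pow(-254507, -1)))), Add(-5, Mul(-310, -828))) = Add(Add(869322, Add(Mul(-623759, Rational(1, 1430794)), Mul(156339, Rational(-1, 254507)))), Add(-5, 256680)) = Add(Add(869322, Add(Rational(-623759, 1430794), Rational(-156339, 254507))), 256675) = Add(Add(869322, Rational(-382439934979, 364147088558)), 256675) = Add(Rational(316560692879482697, 364147088558), 256675) = Rational(410028146835107347, 364147088558)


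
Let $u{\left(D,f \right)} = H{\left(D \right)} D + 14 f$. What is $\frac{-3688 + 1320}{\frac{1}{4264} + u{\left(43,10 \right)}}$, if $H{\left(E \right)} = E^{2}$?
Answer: $- \frac{10097152}{339614809} \approx -0.029731$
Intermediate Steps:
$u{\left(D,f \right)} = D^{3} + 14 f$ ($u{\left(D,f \right)} = D^{2} D + 14 f = D^{3} + 14 f$)
$\frac{-3688 + 1320}{\frac{1}{4264} + u{\left(43,10 \right)}} = \frac{-3688 + 1320}{\frac{1}{4264} + \left(43^{3} + 14 \cdot 10\right)} = - \frac{2368}{\frac{1}{4264} + \left(79507 + 140\right)} = - \frac{2368}{\frac{1}{4264} + 79647} = - \frac{2368}{\frac{339614809}{4264}} = \left(-2368\right) \frac{4264}{339614809} = - \frac{10097152}{339614809}$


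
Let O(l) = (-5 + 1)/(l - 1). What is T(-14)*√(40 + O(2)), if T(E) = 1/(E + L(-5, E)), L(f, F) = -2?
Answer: -3/8 ≈ -0.37500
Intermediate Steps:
O(l) = -4/(-1 + l)
T(E) = 1/(-2 + E) (T(E) = 1/(E - 2) = 1/(-2 + E))
T(-14)*√(40 + O(2)) = √(40 - 4/(-1 + 2))/(-2 - 14) = √(40 - 4/1)/(-16) = -√(40 - 4*1)/16 = -√(40 - 4)/16 = -√36/16 = -1/16*6 = -3/8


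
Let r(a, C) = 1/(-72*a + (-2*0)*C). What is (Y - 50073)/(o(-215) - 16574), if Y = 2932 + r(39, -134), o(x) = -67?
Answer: 132371929/46727928 ≈ 2.8328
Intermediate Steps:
r(a, C) = -1/(72*a) (r(a, C) = 1/(-72*a + 0*C) = 1/(-72*a + 0) = 1/(-72*a) = -1/(72*a))
Y = 8233055/2808 (Y = 2932 - 1/72/39 = 2932 - 1/72*1/39 = 2932 - 1/2808 = 8233055/2808 ≈ 2932.0)
(Y - 50073)/(o(-215) - 16574) = (8233055/2808 - 50073)/(-67 - 16574) = -132371929/2808/(-16641) = -132371929/2808*(-1/16641) = 132371929/46727928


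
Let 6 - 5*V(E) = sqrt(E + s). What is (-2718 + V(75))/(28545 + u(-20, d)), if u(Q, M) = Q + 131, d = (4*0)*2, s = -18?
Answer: -283/2985 - sqrt(57)/143280 ≈ -0.094860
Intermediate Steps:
V(E) = 6/5 - sqrt(-18 + E)/5 (V(E) = 6/5 - sqrt(E - 18)/5 = 6/5 - sqrt(-18 + E)/5)
d = 0 (d = 0*2 = 0)
u(Q, M) = 131 + Q
(-2718 + V(75))/(28545 + u(-20, d)) = (-2718 + (6/5 - sqrt(-18 + 75)/5))/(28545 + (131 - 20)) = (-2718 + (6/5 - sqrt(57)/5))/(28545 + 111) = (-13584/5 - sqrt(57)/5)/28656 = (-13584/5 - sqrt(57)/5)*(1/28656) = -283/2985 - sqrt(57)/143280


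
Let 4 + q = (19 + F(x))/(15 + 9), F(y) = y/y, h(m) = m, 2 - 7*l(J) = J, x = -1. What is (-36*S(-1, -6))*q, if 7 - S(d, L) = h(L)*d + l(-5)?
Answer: 0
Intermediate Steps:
l(J) = 2/7 - J/7
S(d, L) = 6 - L*d (S(d, L) = 7 - (L*d + (2/7 - ⅐*(-5))) = 7 - (L*d + (2/7 + 5/7)) = 7 - (L*d + 1) = 7 - (1 + L*d) = 7 + (-1 - L*d) = 6 - L*d)
F(y) = 1
q = -19/6 (q = -4 + (19 + 1)/(15 + 9) = -4 + 20/24 = -4 + 20*(1/24) = -4 + ⅚ = -19/6 ≈ -3.1667)
(-36*S(-1, -6))*q = -36*(6 - 1*(-6)*(-1))*(-19/6) = -36*(6 - 6)*(-19/6) = -36*0*(-19/6) = 0*(-19/6) = 0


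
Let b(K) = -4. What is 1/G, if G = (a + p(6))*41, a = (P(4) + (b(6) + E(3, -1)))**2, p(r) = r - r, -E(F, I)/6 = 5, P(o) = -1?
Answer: 1/50225 ≈ 1.9910e-5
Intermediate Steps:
E(F, I) = -30 (E(F, I) = -6*5 = -30)
p(r) = 0
a = 1225 (a = (-1 + (-4 - 30))**2 = (-1 - 34)**2 = (-35)**2 = 1225)
G = 50225 (G = (1225 + 0)*41 = 1225*41 = 50225)
1/G = 1/50225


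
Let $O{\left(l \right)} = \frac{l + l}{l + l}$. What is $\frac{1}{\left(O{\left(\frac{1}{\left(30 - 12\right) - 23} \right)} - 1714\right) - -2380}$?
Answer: $\frac{1}{667} \approx 0.0014993$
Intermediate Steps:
$O{\left(l \right)} = 1$ ($O{\left(l \right)} = \frac{2 l}{2 l} = 2 l \frac{1}{2 l} = 1$)
$\frac{1}{\left(O{\left(\frac{1}{\left(30 - 12\right) - 23} \right)} - 1714\right) - -2380} = \frac{1}{\left(1 - 1714\right) - -2380} = \frac{1}{-1713 + 2380} = \frac{1}{667}$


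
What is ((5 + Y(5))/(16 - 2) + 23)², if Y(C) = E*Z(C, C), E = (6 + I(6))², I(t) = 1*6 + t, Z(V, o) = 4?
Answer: 2634129/196 ≈ 13439.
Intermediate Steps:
I(t) = 6 + t
E = 324 (E = (6 + (6 + 6))² = (6 + 12)² = 18² = 324)
Y(C) = 1296 (Y(C) = 324*4 = 1296)
((5 + Y(5))/(16 - 2) + 23)² = ((5 + 1296)/(16 - 2) + 23)² = (1301/14 + 23)² = (1623/14)² = 2634129/196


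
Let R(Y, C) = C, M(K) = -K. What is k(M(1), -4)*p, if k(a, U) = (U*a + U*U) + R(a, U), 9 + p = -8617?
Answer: -138016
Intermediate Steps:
p = -8626 (p = -9 - 8617 = -8626)
k(a, U) = U + U² + U*a (k(a, U) = (U*a + U*U) + U = (U*a + U²) + U = (U² + U*a) + U = U + U² + U*a)
k(M(1), -4)*p = -4*(1 - 4 - 1*1)*(-8626) = -4*(1 - 4 - 1)*(-8626) = -4*(-4)*(-8626) = 16*(-8626) = -138016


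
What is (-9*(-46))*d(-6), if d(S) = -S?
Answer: 2484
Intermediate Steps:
(-9*(-46))*d(-6) = (-9*(-46))*(-1*(-6)) = 414*6 = 2484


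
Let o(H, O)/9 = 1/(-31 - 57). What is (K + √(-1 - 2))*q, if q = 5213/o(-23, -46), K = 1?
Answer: -458744/9 - 458744*I*√3/9 ≈ -50972.0 - 88285.0*I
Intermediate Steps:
o(H, O) = -9/88 (o(H, O) = 9/(-31 - 57) = 9/(-88) = 9*(-1/88) = -9/88)
q = -458744/9 (q = 5213/(-9/88) = 5213*(-88/9) = -458744/9 ≈ -50972.)
(K + √(-1 - 2))*q = (1 + √(-1 - 2))*(-458744/9) = (1 + √(-3))*(-458744/9) = (1 + I*√3)*(-458744/9) = -458744/9 - 458744*I*√3/9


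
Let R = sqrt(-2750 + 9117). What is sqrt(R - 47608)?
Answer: sqrt(-47608 + sqrt(6367)) ≈ 218.01*I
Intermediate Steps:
R = sqrt(6367) ≈ 79.793
sqrt(R - 47608) = sqrt(sqrt(6367) - 47608) = sqrt(-47608 + sqrt(6367))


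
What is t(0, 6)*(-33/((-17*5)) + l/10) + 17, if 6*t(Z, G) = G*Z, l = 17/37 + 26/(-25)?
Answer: 17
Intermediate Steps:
l = -537/925 (l = 17*(1/37) + 26*(-1/25) = 17/37 - 26/25 = -537/925 ≈ -0.58054)
t(Z, G) = G*Z/6 (t(Z, G) = (G*Z)/6 = G*Z/6)
t(0, 6)*(-33/((-17*5)) + l/10) + 17 = ((⅙)*6*0)*(-33/((-17*5)) - 537/925/10) + 17 = 0*(-33/(-85) - 537/925*⅒) + 17 = 0*(-33*(-1/85) - 537/9250) + 17 = 0*(33/85 - 537/9250) + 17 = 0*(51921/157250) + 17 = 0 + 17 = 17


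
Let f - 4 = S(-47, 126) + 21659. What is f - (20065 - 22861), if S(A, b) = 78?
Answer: 24537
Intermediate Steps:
f = 21741 (f = 4 + (78 + 21659) = 4 + 21737 = 21741)
f - (20065 - 22861) = 21741 - (20065 - 22861) = 21741 - 1*(-2796) = 21741 + 2796 = 24537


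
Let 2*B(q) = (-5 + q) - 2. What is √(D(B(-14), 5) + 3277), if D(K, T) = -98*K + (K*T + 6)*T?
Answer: √16294/2 ≈ 63.824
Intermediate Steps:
B(q) = -7/2 + q/2 (B(q) = ((-5 + q) - 2)/2 = (-7 + q)/2 = -7/2 + q/2)
D(K, T) = -98*K + T*(6 + K*T) (D(K, T) = -98*K + (6 + K*T)*T = -98*K + T*(6 + K*T))
√(D(B(-14), 5) + 3277) = √((-98*(-7/2 + (½)*(-14)) + 6*5 + (-7/2 + (½)*(-14))*5²) + 3277) = √((-98*(-7/2 - 7) + 30 + (-7/2 - 7)*25) + 3277) = √((-98*(-21/2) + 30 - 21/2*25) + 3277) = √((1029 + 30 - 525/2) + 3277) = √(1593/2 + 3277) = √(8147/2) = √16294/2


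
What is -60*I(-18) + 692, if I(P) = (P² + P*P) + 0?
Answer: -38188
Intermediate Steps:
I(P) = 2*P² (I(P) = (P² + P²) + 0 = 2*P² + 0 = 2*P²)
-60*I(-18) + 692 = -120*(-18)² + 692 = -120*324 + 692 = -60*648 + 692 = -38880 + 692 = -38188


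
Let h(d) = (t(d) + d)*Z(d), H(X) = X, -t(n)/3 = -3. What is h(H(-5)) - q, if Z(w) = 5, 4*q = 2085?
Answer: -2005/4 ≈ -501.25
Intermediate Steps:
q = 2085/4 (q = (¼)*2085 = 2085/4 ≈ 521.25)
t(n) = 9 (t(n) = -3*(-3) = 9)
h(d) = 45 + 5*d (h(d) = (9 + d)*5 = 45 + 5*d)
h(H(-5)) - q = (45 + 5*(-5)) - 1*2085/4 = (45 - 25) - 2085/4 = 20 - 2085/4 = -2005/4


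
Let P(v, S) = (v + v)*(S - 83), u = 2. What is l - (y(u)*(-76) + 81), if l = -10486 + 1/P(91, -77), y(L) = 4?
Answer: -298858561/29120 ≈ -10263.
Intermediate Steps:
P(v, S) = 2*v*(-83 + S) (P(v, S) = (2*v)*(-83 + S) = 2*v*(-83 + S))
l = -305352321/29120 (l = -10486 + 1/(2*91*(-83 - 77)) = -10486 + 1/(2*91*(-160)) = -10486 + 1/(-29120) = -10486 - 1/29120 = -305352321/29120 ≈ -10486.)
l - (y(u)*(-76) + 81) = -305352321/29120 - (4*(-76) + 81) = -305352321/29120 - (-304 + 81) = -305352321/29120 - 1*(-223) = -305352321/29120 + 223 = -298858561/29120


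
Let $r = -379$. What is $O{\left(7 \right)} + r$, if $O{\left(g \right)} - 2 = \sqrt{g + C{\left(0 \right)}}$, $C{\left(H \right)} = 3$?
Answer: $-377 + \sqrt{10} \approx -373.84$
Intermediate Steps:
$O{\left(g \right)} = 2 + \sqrt{3 + g}$ ($O{\left(g \right)} = 2 + \sqrt{g + 3} = 2 + \sqrt{3 + g}$)
$O{\left(7 \right)} + r = \left(2 + \sqrt{3 + 7}\right) - 379 = \left(2 + \sqrt{10}\right) - 379 = -377 + \sqrt{10}$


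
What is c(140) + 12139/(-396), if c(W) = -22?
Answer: -20851/396 ≈ -52.654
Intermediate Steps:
c(140) + 12139/(-396) = -22 + 12139/(-396) = -22 + 12139*(-1/396) = -22 - 12139/396 = -20851/396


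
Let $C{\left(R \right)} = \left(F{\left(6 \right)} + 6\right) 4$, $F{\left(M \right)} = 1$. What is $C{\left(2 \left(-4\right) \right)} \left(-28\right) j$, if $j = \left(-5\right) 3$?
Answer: $11760$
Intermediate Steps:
$j = -15$
$C{\left(R \right)} = 28$ ($C{\left(R \right)} = \left(1 + 6\right) 4 = 7 \cdot 4 = 28$)
$C{\left(2 \left(-4\right) \right)} \left(-28\right) j = 28 \left(-28\right) \left(-15\right) = \left(-784\right) \left(-15\right) = 11760$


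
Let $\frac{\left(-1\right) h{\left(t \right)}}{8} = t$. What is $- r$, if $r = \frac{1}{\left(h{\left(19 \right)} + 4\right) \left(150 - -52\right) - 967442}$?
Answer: $\frac{1}{997338} \approx 1.0027 \cdot 10^{-6}$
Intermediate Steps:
$h{\left(t \right)} = - 8 t$
$r = - \frac{1}{997338}$ ($r = \frac{1}{\left(\left(-8\right) 19 + 4\right) \left(150 - -52\right) - 967442} = \frac{1}{\left(-152 + 4\right) \left(150 + 52\right) - 967442} = \frac{1}{\left(-148\right) 202 - 967442} = \frac{1}{-29896 - 967442} = \frac{1}{-997338} = - \frac{1}{997338} \approx -1.0027 \cdot 10^{-6}$)
$- r = \left(-1\right) \left(- \frac{1}{997338}\right) = \frac{1}{997338}$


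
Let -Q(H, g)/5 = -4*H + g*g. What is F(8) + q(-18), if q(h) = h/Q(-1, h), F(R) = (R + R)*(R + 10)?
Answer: 236169/820 ≈ 288.01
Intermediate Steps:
F(R) = 2*R*(10 + R) (F(R) = (2*R)*(10 + R) = 2*R*(10 + R))
Q(H, g) = -5*g² + 20*H (Q(H, g) = -5*(-4*H + g*g) = -5*(-4*H + g²) = -5*(g² - 4*H) = -5*g² + 20*H)
q(h) = h/(-20 - 5*h²) (q(h) = h/(-5*h² + 20*(-1)) = h/(-5*h² - 20) = h/(-20 - 5*h²))
F(8) + q(-18) = 2*8*(10 + 8) - 1*(-18)/(20 + 5*(-18)²) = 2*8*18 - 1*(-18)/(20 + 5*324) = 288 - 1*(-18)/(20 + 1620) = 288 - 1*(-18)/1640 = 288 - 1*(-18)*1/1640 = 288 + 9/820 = 236169/820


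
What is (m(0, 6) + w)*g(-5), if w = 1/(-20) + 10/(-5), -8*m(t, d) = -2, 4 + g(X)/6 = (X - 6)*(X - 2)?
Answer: -3942/5 ≈ -788.40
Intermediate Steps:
g(X) = -24 + 6*(-6 + X)*(-2 + X) (g(X) = -24 + 6*((X - 6)*(X - 2)) = -24 + 6*((-6 + X)*(-2 + X)) = -24 + 6*(-6 + X)*(-2 + X))
m(t, d) = 1/4 (m(t, d) = -1/8*(-2) = 1/4)
w = -41/20 (w = 1*(-1/20) + 10*(-1/5) = -1/20 - 2 = -41/20 ≈ -2.0500)
(m(0, 6) + w)*g(-5) = (1/4 - 41/20)*(48 - 48*(-5) + 6*(-5)**2) = -9*(48 + 240 + 6*25)/5 = -9*(48 + 240 + 150)/5 = -9/5*438 = -3942/5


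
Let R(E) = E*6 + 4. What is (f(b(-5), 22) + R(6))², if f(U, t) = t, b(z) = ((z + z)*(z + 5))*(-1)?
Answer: 3844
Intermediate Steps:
R(E) = 4 + 6*E (R(E) = 6*E + 4 = 4 + 6*E)
b(z) = -2*z*(5 + z) (b(z) = ((2*z)*(5 + z))*(-1) = (2*z*(5 + z))*(-1) = -2*z*(5 + z))
(f(b(-5), 22) + R(6))² = (22 + (4 + 6*6))² = (22 + (4 + 36))² = (22 + 40)² = 62² = 3844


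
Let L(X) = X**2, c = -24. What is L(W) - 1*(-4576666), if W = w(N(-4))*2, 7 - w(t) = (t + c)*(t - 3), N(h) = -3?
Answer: 4672766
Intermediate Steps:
w(t) = 7 - (-24 + t)*(-3 + t) (w(t) = 7 - (t - 24)*(t - 3) = 7 - (-24 + t)*(-3 + t))
W = -310 (W = (-65 - 1*(-3)**2 + 27*(-3))*2 = (-65 - 1*9 - 81)*2 = (-65 - 9 - 81)*2 = -155*2 = -310)
L(W) - 1*(-4576666) = (-310)**2 - 1*(-4576666) = 96100 + 4576666 = 4672766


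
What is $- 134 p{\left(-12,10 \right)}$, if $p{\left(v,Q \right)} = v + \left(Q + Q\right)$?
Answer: $-1072$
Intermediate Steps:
$p{\left(v,Q \right)} = v + 2 Q$
$- 134 p{\left(-12,10 \right)} = - 134 \left(-12 + 2 \cdot 10\right) = - 134 \left(-12 + 20\right) = \left(-134\right) 8 = -1072$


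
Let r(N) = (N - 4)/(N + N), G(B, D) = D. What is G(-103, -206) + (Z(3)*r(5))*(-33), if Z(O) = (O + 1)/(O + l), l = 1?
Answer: -2093/10 ≈ -209.30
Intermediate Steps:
r(N) = (-4 + N)/(2*N) (r(N) = (-4 + N)/((2*N)) = (-4 + N)*(1/(2*N)) = (-4 + N)/(2*N))
Z(O) = 1 (Z(O) = (O + 1)/(O + 1) = (1 + O)/(1 + O) = 1)
G(-103, -206) + (Z(3)*r(5))*(-33) = -206 + (1*((½)*(-4 + 5)/5))*(-33) = -206 + (1*((½)*(⅕)*1))*(-33) = -206 + (1*(⅒))*(-33) = -206 + (⅒)*(-33) = -206 - 33/10 = -2093/10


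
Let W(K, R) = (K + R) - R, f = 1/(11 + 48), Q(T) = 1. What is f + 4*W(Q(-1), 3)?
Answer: 237/59 ≈ 4.0170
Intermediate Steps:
f = 1/59 ≈ 0.016949
W(K, R) = K
f + 4*W(Q(-1), 3) = 1/59 + 4*1 = 1/59 + 4 = 237/59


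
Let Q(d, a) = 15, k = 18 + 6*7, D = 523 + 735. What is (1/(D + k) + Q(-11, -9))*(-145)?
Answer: -2866795/1318 ≈ -2175.1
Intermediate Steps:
D = 1258
k = 60 (k = 18 + 42 = 60)
(1/(D + k) + Q(-11, -9))*(-145) = (1/(1258 + 60) + 15)*(-145) = (1/1318 + 15)*(-145) = (19771/1318)*(-145) = -2866795/1318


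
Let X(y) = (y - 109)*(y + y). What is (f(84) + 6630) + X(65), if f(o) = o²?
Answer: 7966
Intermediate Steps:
X(y) = 2*y*(-109 + y) (X(y) = (-109 + y)*(2*y) = 2*y*(-109 + y))
(f(84) + 6630) + X(65) = (84² + 6630) + 2*65*(-109 + 65) = (7056 + 6630) + 2*65*(-44) = 13686 - 5720 = 7966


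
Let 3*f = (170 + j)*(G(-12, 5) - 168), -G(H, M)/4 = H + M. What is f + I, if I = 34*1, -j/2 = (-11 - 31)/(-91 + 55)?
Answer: -70114/9 ≈ -7790.4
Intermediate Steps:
j = -7/3 (j = -2*(-11 - 31)/(-91 + 55) = -(-84)/(-36) = -(-84)*(-1)/36 = -2*7/6 = -7/3 ≈ -2.3333)
G(H, M) = -4*H - 4*M (G(H, M) = -4*(H + M) = -4*H - 4*M)
f = -70420/9 (f = ((170 - 7/3)*((-4*(-12) - 4*5) - 168))/3 = (503*((48 - 20) - 168)/3)/3 = (503*(28 - 168)/3)/3 = ((503/3)*(-140))/3 = (1/3)*(-70420/3) = -70420/9 ≈ -7824.4)
I = 34
f + I = -70420/9 + 34 = -70114/9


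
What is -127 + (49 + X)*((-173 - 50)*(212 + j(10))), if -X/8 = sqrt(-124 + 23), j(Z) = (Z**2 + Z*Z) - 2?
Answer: -4480197 + 731440*I*sqrt(101) ≈ -4.4802e+6 + 7.3509e+6*I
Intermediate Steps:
j(Z) = -2 + 2*Z**2 (j(Z) = (Z**2 + Z**2) - 2 = 2*Z**2 - 2 = -2 + 2*Z**2)
X = -8*I*sqrt(101) (X = -8*sqrt(-124 + 23) = -8*I*sqrt(101) ≈ -80.399*I)
-127 + (49 + X)*((-173 - 50)*(212 + j(10))) = -127 + (49 - 8*I*sqrt(101))*((-173 - 50)*(212 + (-2 + 2*10**2))) = -127 + (49 - 8*I*sqrt(101))*(-223*(212 + (-2 + 2*100))) = -127 + (49 - 8*I*sqrt(101))*(-223*(212 + (-2 + 200))) = -127 + (49 - 8*I*sqrt(101))*(-223*(212 + 198)) = -127 + (49 - 8*I*sqrt(101))*(-223*410) = -127 + (49 - 8*I*sqrt(101))*(-91430) = -127 + (-4480070 + 731440*I*sqrt(101)) = -4480197 + 731440*I*sqrt(101)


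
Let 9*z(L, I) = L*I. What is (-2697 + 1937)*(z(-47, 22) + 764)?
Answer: -4439920/9 ≈ -4.9332e+5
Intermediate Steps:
z(L, I) = I*L/9 (z(L, I) = (L*I)/9 = (I*L)/9 = I*L/9)
(-2697 + 1937)*(z(-47, 22) + 764) = (-2697 + 1937)*((⅑)*22*(-47) + 764) = -760*(-1034/9 + 764) = -760*5842/9 = -4439920/9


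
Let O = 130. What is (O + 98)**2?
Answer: 51984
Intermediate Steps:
(O + 98)**2 = (130 + 98)**2 = 228**2 = 51984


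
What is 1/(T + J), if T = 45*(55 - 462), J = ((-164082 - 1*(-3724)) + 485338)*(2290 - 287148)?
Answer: -1/92573171155 ≈ -1.0802e-11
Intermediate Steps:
J = -92573152840 (J = ((-164082 + 3724) + 485338)*(-284858) = (-160358 + 485338)*(-284858) = 324980*(-284858) = -92573152840)
T = -18315 (T = 45*(-407) = -18315)
1/(T + J) = 1/(-18315 - 92573152840) = 1/(-92573171155) = -1/92573171155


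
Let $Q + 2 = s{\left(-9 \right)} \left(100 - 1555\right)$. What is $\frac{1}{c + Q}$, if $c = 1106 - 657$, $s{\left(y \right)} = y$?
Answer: $\frac{1}{13542} \approx 7.3844 \cdot 10^{-5}$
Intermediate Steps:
$c = 449$ ($c = 1106 - 657 = 449$)
$Q = 13093$ ($Q = -2 - 9 \left(100 - 1555\right) = -2 - -13095 = -2 + 13095 = 13093$)
$\frac{1}{c + Q} = \frac{1}{449 + 13093} = \frac{1}{13542}$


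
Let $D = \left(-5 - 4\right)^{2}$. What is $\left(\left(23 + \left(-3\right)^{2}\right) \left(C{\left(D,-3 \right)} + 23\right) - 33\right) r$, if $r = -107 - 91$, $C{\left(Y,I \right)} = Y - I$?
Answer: $-671418$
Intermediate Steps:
$D = 81$ ($D = \left(-9\right)^{2} = 81$)
$r = -198$ ($r = -107 - 91 = -198$)
$\left(\left(23 + \left(-3\right)^{2}\right) \left(C{\left(D,-3 \right)} + 23\right) - 33\right) r = \left(\left(23 + \left(-3\right)^{2}\right) \left(\left(81 - -3\right) + 23\right) - 33\right) \left(-198\right) = \left(\left(23 + 9\right) \left(\left(81 + 3\right) + 23\right) - 33\right) \left(-198\right) = \left(32 \left(84 + 23\right) - 33\right) \left(-198\right) = \left(32 \cdot 107 - 33\right) \left(-198\right) = \left(3424 - 33\right) \left(-198\right) = 3391 \left(-198\right) = -671418$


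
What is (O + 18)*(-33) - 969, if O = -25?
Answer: -738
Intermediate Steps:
(O + 18)*(-33) - 969 = (-25 + 18)*(-33) - 969 = -7*(-33) - 969 = 231 - 969 = -738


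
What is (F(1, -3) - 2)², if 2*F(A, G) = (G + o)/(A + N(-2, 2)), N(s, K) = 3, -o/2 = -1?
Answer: 289/64 ≈ 4.5156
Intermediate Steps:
o = 2 (o = -2*(-1) = 2)
F(A, G) = (2 + G)/(2*(3 + A)) (F(A, G) = ((G + 2)/(A + 3))/2 = ((2 + G)/(3 + A))/2 = (2 + G)/(2*(3 + A)))
(F(1, -3) - 2)² = ((2 - 3)/(2*(3 + 1)) - 2)² = ((½)*(-1)/4 - 2)² = ((½)*(¼)*(-1) - 2)² = (-⅛ - 2)² = (-17/8)² = 289/64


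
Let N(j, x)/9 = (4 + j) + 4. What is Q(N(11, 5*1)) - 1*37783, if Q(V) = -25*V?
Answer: -42058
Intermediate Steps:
N(j, x) = 72 + 9*j (N(j, x) = 9*((4 + j) + 4) = 9*(8 + j) = 72 + 9*j)
Q(N(11, 5*1)) - 1*37783 = -25*(72 + 9*11) - 1*37783 = -25*(72 + 99) - 37783 = -25*171 - 37783 = -4275 - 37783 = -42058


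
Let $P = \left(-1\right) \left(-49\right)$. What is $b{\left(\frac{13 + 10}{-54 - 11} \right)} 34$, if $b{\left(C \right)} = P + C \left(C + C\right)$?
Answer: $\frac{7074822}{4225} \approx 1674.5$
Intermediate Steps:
$P = 49$
$b{\left(C \right)} = 49 + 2 C^{2}$ ($b{\left(C \right)} = 49 + C \left(C + C\right) = 49 + C 2 C = 49 + 2 C^{2}$)
$b{\left(\frac{13 + 10}{-54 - 11} \right)} 34 = \left(49 + 2 \left(\frac{13 + 10}{-54 - 11}\right)^{2}\right) 34 = \left(49 + 2 \left(\frac{23}{-65}\right)^{2}\right) 34 = \left(49 + 2 \left(23 \left(- \frac{1}{65}\right)\right)^{2}\right) 34 = \left(49 + 2 \left(- \frac{23}{65}\right)^{2}\right) 34 = \left(49 + 2 \cdot \frac{529}{4225}\right) 34 = \left(49 + \frac{1058}{4225}\right) 34 = \frac{208083}{4225} \cdot 34 = \frac{7074822}{4225}$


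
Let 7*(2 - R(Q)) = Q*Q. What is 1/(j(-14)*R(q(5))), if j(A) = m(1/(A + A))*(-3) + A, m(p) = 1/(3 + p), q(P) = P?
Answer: 83/1958 ≈ 0.042390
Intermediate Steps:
R(Q) = 2 - Q²/7 (R(Q) = 2 - Q*Q/7 = 2 - Q²/7)
j(A) = A - 3/(3 + 1/(2*A)) (j(A) = -3/(3 + 1/(A + A)) + A = -3/(3 + 1/(2*A)) + A = A - 3/(3 + 1/(2*A)))
1/(j(-14)*R(q(5))) = 1/((-14*(-5 + 6*(-14))/(1 + 6*(-14)))*(2 - ⅐*5²)) = 1/((-14*(-5 - 84)/(1 - 84))*(2 - ⅐*25)) = 1/((-14*(-89)/(-83))*(2 - 25/7)) = 1/(-14*(-1/83)*(-89)*(-11/7)) = 1/(-1246/83*(-11/7)) = 1/(1958/83) = 83/1958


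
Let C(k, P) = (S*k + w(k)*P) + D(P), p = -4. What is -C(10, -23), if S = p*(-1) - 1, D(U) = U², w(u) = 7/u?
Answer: -5429/10 ≈ -542.90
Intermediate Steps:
S = 3 (S = -4*(-1) - 1 = 4 - 1 = 3)
C(k, P) = P² + 3*k + 7*P/k (C(k, P) = (3*k + (7/k)*P) + P² = (3*k + 7*P/k) + P² = P² + 3*k + 7*P/k)
-C(10, -23) = -((-23)² + 3*10 + 7*(-23)/10) = -(529 + 30 + 7*(-23)*(⅒)) = -(529 + 30 - 161/10) = -1*5429/10 = -5429/10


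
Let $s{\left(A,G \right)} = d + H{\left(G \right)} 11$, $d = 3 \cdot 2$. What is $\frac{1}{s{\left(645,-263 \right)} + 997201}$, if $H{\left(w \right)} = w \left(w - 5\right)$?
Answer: $\frac{1}{1772531} \approx 5.6417 \cdot 10^{-7}$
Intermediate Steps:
$d = 6$
$H{\left(w \right)} = w \left(-5 + w\right)$
$s{\left(A,G \right)} = 6 + 11 G \left(-5 + G\right)$ ($s{\left(A,G \right)} = 6 + G \left(-5 + G\right) 11 = 6 + 11 G \left(-5 + G\right)$)
$\frac{1}{s{\left(645,-263 \right)} + 997201} = \frac{1}{\left(6 + 11 \left(-263\right) \left(-5 - 263\right)\right) + 997201} = \frac{1}{\left(6 + 11 \left(-263\right) \left(-268\right)\right) + 997201} = \frac{1}{\left(6 + 775324\right) + 997201} = \frac{1}{775330 + 997201} = \frac{1}{1772531}$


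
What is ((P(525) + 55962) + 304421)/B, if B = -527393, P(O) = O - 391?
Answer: -360517/527393 ≈ -0.68358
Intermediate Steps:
P(O) = -391 + O
((P(525) + 55962) + 304421)/B = (((-391 + 525) + 55962) + 304421)/(-527393) = ((134 + 55962) + 304421)*(-1/527393) = (56096 + 304421)*(-1/527393) = 360517*(-1/527393) = -360517/527393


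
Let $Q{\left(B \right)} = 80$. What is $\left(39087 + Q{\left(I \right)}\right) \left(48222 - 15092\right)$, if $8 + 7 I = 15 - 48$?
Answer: $1297602710$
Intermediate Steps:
$I = - \frac{41}{7}$ ($I = - \frac{8}{7} + \frac{15 - 48}{7} = - \frac{8}{7} + \frac{1}{7} \left(-33\right) = - \frac{8}{7} - \frac{33}{7} = - \frac{41}{7} \approx -5.8571$)
$\left(39087 + Q{\left(I \right)}\right) \left(48222 - 15092\right) = \left(39087 + 80\right) \left(48222 - 15092\right) = 39167 \cdot 33130 = 1297602710$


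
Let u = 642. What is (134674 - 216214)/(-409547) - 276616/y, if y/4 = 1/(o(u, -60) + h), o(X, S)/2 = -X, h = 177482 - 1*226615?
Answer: 1427900858101786/409547 ≈ 3.4865e+9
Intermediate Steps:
h = -49133 (h = 177482 - 226615 = -49133)
o(X, S) = -2*X (o(X, S) = 2*(-X) = -2*X)
y = -4/50417 (y = 4/(-2*642 - 49133) = 4/(-1284 - 49133) = 4/(-50417) = 4*(-1/50417) = -4/50417 ≈ -7.9338e-5)
(134674 - 216214)/(-409547) - 276616/y = (134674 - 216214)/(-409547) - 276616/(-4/50417) = -81540*(-1/409547) - 276616*(-50417/4) = 81540/409547 + 3486537218 = 1427900858101786/409547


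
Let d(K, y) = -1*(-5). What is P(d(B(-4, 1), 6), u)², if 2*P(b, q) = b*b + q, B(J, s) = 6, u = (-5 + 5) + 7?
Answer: 256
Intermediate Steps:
u = 7 (u = 0 + 7 = 7)
d(K, y) = 5
P(b, q) = q/2 + b²/2 (P(b, q) = (b*b + q)/2 = (b² + q)/2 = (q + b²)/2 = q/2 + b²/2)
P(d(B(-4, 1), 6), u)² = ((½)*7 + (½)*5²)² = (7/2 + (½)*25)² = (7/2 + 25/2)² = 16² = 256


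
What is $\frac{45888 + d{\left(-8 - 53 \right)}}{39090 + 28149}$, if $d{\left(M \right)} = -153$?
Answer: $\frac{15245}{22413} \approx 0.68019$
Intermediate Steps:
$\frac{45888 + d{\left(-8 - 53 \right)}}{39090 + 28149} = \frac{45888 - 153}{39090 + 28149} = \frac{45735}{67239} = 45735 \cdot \frac{1}{67239} = \frac{15245}{22413}$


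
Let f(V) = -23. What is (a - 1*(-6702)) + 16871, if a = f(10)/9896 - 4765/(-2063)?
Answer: 481300462695/20415448 ≈ 23575.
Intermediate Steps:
a = 47106991/20415448 (a = -23/9896 - 4765/(-2063) = -23*1/9896 - 4765*(-1/2063) = -23/9896 + 4765/2063 = 47106991/20415448 ≈ 2.3074)
(a - 1*(-6702)) + 16871 = (47106991/20415448 - 1*(-6702)) + 16871 = (47106991/20415448 + 6702) + 16871 = 136871439487/20415448 + 16871 = 481300462695/20415448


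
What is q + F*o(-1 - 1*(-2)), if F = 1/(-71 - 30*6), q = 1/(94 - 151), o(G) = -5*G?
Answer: 34/14307 ≈ 0.0023765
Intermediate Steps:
q = -1/57 (q = 1/(-57) = -1/57 ≈ -0.017544)
F = -1/251 (F = 1/(-71 - 180) = 1/(-251) = -1/251 ≈ -0.0039841)
q + F*o(-1 - 1*(-2)) = -1/57 - (-5)*(-1 - 1*(-2))/251 = -1/57 - (-5)*(-1 + 2)/251 = -1/57 - (-5)/251 = -1/57 - 1/251*(-5) = -1/57 + 5/251 = 34/14307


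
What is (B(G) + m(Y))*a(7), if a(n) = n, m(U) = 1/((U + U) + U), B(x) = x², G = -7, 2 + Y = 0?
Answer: 2051/6 ≈ 341.83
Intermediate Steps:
Y = -2 (Y = -2 + 0 = -2)
m(U) = 1/(3*U) (m(U) = 1/(2*U + U) = 1/(3*U))
(B(G) + m(Y))*a(7) = ((-7)² + (⅓)/(-2))*7 = (49 + (⅓)*(-½))*7 = (49 - ⅙)*7 = (293/6)*7 = 2051/6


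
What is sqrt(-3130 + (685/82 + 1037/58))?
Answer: 11*I*sqrt(36263311)/1189 ≈ 55.711*I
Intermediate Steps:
sqrt(-3130 + (685/82 + 1037/58)) = sqrt(-3130 + 31191/1189) = sqrt(-3690379/1189) = 11*I*sqrt(36263311)/1189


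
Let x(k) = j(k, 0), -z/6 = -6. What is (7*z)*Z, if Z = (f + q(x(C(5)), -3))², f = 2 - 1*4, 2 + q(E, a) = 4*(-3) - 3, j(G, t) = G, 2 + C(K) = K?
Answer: 90972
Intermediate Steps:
z = 36 (z = -6*(-6) = 36)
C(K) = -2 + K
x(k) = k
q(E, a) = -17 (q(E, a) = -2 + (4*(-3) - 3) = -2 + (-12 - 3) = -2 - 15 = -17)
f = -2 (f = 2 - 4 = -2)
Z = 361 (Z = (-2 - 17)² = (-19)² = 361)
(7*z)*Z = (7*36)*361 = 252*361 = 90972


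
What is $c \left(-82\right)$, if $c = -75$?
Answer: $6150$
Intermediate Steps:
$c \left(-82\right) = \left(-75\right) \left(-82\right) = 6150$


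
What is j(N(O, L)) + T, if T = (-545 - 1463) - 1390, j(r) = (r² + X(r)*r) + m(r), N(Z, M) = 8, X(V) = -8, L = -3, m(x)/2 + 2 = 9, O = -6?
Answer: -3384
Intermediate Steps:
m(x) = 14 (m(x) = -4 + 2*9 = -4 + 18 = 14)
j(r) = 14 + r² - 8*r (j(r) = (r² - 8*r) + 14 = 14 + r² - 8*r)
T = -3398 (T = -2008 - 1390 = -3398)
j(N(O, L)) + T = (14 + 8² - 8*8) - 3398 = (14 + 64 - 64) - 3398 = 14 - 3398 = -3384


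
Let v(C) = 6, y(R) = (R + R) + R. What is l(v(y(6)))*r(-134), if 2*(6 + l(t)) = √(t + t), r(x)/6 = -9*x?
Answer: -43416 + 7236*√3 ≈ -30883.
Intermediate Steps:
r(x) = -54*x (r(x) = 6*(-9*x) = -54*x)
y(R) = 3*R (y(R) = 2*R + R = 3*R)
l(t) = -6 + √2*√t/2 (l(t) = -6 + √(t + t)/2 = -6 + √(2*t)/2 = -6 + (√2*√t)/2 = -6 + √2*√t/2)
l(v(y(6)))*r(-134) = (-6 + √2*√6/2)*(-54*(-134)) = (-6 + √3)*7236 = -43416 + 7236*√3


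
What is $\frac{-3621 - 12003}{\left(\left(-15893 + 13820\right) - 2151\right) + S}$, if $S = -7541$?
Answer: $\frac{15624}{11765} \approx 1.328$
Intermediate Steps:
$\frac{-3621 - 12003}{\left(\left(-15893 + 13820\right) - 2151\right) + S} = \frac{-3621 - 12003}{\left(\left(-15893 + 13820\right) - 2151\right) - 7541} = - \frac{15624}{\left(-2073 - 2151\right) - 7541} = - \frac{15624}{-4224 - 7541} = - \frac{15624}{-11765} = \left(-15624\right) \left(- \frac{1}{11765}\right) = \frac{15624}{11765}$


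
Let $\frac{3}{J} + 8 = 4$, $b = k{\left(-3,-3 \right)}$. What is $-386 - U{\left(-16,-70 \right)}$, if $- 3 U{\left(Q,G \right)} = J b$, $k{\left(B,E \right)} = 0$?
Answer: $-386$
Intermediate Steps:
$b = 0$
$J = - \frac{3}{4}$ ($J = \frac{3}{-8 + 4} = \frac{3}{-4} = 3 \left(- \frac{1}{4}\right) = - \frac{3}{4} \approx -0.75$)
$U{\left(Q,G \right)} = 0$ ($U{\left(Q,G \right)} = - \frac{\left(- \frac{3}{4}\right) 0}{3} = \left(- \frac{1}{3}\right) 0 = 0$)
$-386 - U{\left(-16,-70 \right)} = -386 - 0 = -386 + 0 = -386$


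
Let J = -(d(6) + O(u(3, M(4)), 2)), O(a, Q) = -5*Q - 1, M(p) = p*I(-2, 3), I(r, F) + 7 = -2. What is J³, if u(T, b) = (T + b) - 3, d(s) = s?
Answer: 125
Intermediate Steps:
I(r, F) = -9 (I(r, F) = -7 - 2 = -9)
M(p) = -9*p (M(p) = p*(-9) = -9*p)
u(T, b) = -3 + T + b
O(a, Q) = -1 - 5*Q
J = 5 (J = -(6 + (-1 - 5*2)) = -(6 + (-1 - 10)) = -(6 - 11) = -1*(-5) = 5)
J³ = 5³ = 125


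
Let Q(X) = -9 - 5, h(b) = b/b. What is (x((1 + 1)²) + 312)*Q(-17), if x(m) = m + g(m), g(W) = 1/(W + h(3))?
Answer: -22134/5 ≈ -4426.8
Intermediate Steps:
h(b) = 1
g(W) = 1/(1 + W) (g(W) = 1/(W + 1) = 1/(1 + W))
x(m) = m + 1/(1 + m)
Q(X) = -14
(x((1 + 1)²) + 312)*Q(-17) = ((1 + (1 + 1)²*(1 + (1 + 1)²))/(1 + (1 + 1)²) + 312)*(-14) = ((1 + 2²*(1 + 2²))/(1 + 2²) + 312)*(-14) = ((1 + 4*(1 + 4))/(1 + 4) + 312)*(-14) = ((1 + 4*5)/5 + 312)*(-14) = ((1 + 20)/5 + 312)*(-14) = ((⅕)*21 + 312)*(-14) = (21/5 + 312)*(-14) = (1581/5)*(-14) = -22134/5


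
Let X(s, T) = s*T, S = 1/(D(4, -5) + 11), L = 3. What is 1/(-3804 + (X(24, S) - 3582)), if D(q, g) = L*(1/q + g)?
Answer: -13/96114 ≈ -0.00013526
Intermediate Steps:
D(q, g) = 3*g + 3/q (D(q, g) = 3*(1/q + g) = 3*(g + 1/q) = 3*g + 3/q)
S = -4/13 (S = 1/((3*(-5) + 3/4) + 11) = 1/((-15 + 3*(1/4)) + 11) = 1/((-15 + 3/4) + 11) = 1/(-57/4 + 11) = 1/(-13/4) = -4/13 ≈ -0.30769)
X(s, T) = T*s
1/(-3804 + (X(24, S) - 3582)) = 1/(-3804 + (-4/13*24 - 3582)) = 1/(-3804 + (-96/13 - 3582)) = 1/(-3804 - 46662/13) = 1/(-96114/13) = -13/96114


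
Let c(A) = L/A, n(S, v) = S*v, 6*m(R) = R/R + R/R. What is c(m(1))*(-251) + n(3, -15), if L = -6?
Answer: 4473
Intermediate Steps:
m(R) = ⅓ (m(R) = (R/R + R/R)/6 = (1 + 1)/6 = (⅙)*2 = ⅓)
c(A) = -6/A
c(m(1))*(-251) + n(3, -15) = -6/⅓*(-251) + 3*(-15) = -6*3*(-251) - 45 = -18*(-251) - 45 = 4518 - 45 = 4473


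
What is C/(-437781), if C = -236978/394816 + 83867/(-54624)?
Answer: 359818123/73760726051568 ≈ 4.8782e-6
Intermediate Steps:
C = -359818123/168487728 (C = -236978*1/394816 + 83867*(-1/54624) = -118489/197408 - 83867/54624 = -359818123/168487728 ≈ -2.1356)
C/(-437781) = -359818123/168487728/(-437781) = -359818123/168487728*(-1/437781) = 359818123/73760726051568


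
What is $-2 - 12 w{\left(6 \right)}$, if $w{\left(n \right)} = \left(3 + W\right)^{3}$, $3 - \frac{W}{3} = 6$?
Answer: $2590$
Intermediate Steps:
$W = -9$ ($W = 9 - 18 = -9$)
$w{\left(n \right)} = -216$ ($w{\left(n \right)} = \left(3 - 9\right)^{3} = \left(-6\right)^{3} = -216$)
$-2 - 12 w{\left(6 \right)} = -2 - -2592 = -2 + 2592 = 2590$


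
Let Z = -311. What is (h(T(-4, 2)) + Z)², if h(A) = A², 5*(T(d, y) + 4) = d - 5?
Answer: 48080356/625 ≈ 76929.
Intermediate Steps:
T(d, y) = -5 + d/5 (T(d, y) = -4 + (d - 5)/5 = -4 + (-5 + d)/5 = -4 + (-1 + d/5) = -5 + d/5)
(h(T(-4, 2)) + Z)² = ((-5 + (⅕)*(-4))² - 311)² = ((-5 - ⅘)² - 311)² = ((-29/5)² - 311)² = (841/25 - 311)² = (-6934/25)² = 48080356/625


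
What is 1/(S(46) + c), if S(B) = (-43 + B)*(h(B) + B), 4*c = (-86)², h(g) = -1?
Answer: 1/1984 ≈ 0.00050403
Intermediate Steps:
c = 1849 (c = (¼)*(-86)² = (¼)*7396 = 1849)
S(B) = (-1 + B)*(-43 + B) (S(B) = (-43 + B)*(-1 + B) = (-1 + B)*(-43 + B))
1/(S(46) + c) = 1/((43 + 46² - 44*46) + 1849) = 1/((43 + 2116 - 2024) + 1849) = 1/(135 + 1849) = 1/1984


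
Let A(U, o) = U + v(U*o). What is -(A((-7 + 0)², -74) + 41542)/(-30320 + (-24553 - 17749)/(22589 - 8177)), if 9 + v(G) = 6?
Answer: 299683128/218507071 ≈ 1.3715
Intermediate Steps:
v(G) = -3 (v(G) = -9 + 6 = -3)
A(U, o) = -3 + U (A(U, o) = U - 3 = -3 + U)
-(A((-7 + 0)², -74) + 41542)/(-30320 + (-24553 - 17749)/(22589 - 8177)) = -((-3 + (-7 + 0)²) + 41542)/(-30320 + (-24553 - 17749)/(22589 - 8177)) = -((-3 + (-7)²) + 41542)/(-30320 - 42302/14412) = -((-3 + 49) + 41542)/(-30320 - 42302*1/14412) = -(46 + 41542)/(-30320 - 21151/7206) = -41588/(-218507071/7206) = -41588*(-7206)/218507071 = -1*(-299683128/218507071) = 299683128/218507071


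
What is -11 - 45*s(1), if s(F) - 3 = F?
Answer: -191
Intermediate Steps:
s(F) = 3 + F
-11 - 45*s(1) = -11 - 45*(3 + 1) = -11 - 45*4 = -11 - 180 = -191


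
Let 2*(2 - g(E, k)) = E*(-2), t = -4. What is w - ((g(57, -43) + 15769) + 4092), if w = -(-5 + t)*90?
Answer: -19110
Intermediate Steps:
g(E, k) = 2 + E (g(E, k) = 2 - E*(-2)/2 = 2 - (-1)*E = 2 + E)
w = 810 (w = -(-5 - 4)*90 = -1*(-9)*90 = 9*90 = 810)
w - ((g(57, -43) + 15769) + 4092) = 810 - (((2 + 57) + 15769) + 4092) = 810 - ((59 + 15769) + 4092) = 810 - (15828 + 4092) = 810 - 1*19920 = 810 - 19920 = -19110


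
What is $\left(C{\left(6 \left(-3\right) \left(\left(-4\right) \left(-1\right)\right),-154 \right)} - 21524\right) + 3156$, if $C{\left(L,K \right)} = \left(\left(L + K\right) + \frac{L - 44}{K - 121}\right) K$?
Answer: $\frac{409276}{25} \approx 16371.0$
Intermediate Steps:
$C{\left(L,K \right)} = K \left(K + L + \frac{-44 + L}{-121 + K}\right)$ ($C{\left(L,K \right)} = \left(\left(K + L\right) + \frac{-44 + L}{-121 + K}\right) K = \left(K + L + \frac{-44 + L}{-121 + K}\right) K = K \left(K + L + \frac{-44 + L}{-121 + K}\right)$)
$\left(C{\left(6 \left(-3\right) \left(\left(-4\right) \left(-1\right)\right),-154 \right)} - 21524\right) + 3156 = \left(- \frac{154 \left(-44 + \left(-154\right)^{2} - -18634 - 120 \cdot 6 \left(-3\right) \left(\left(-4\right) \left(-1\right)\right) - 154 \cdot 6 \left(-3\right) \left(\left(-4\right) \left(-1\right)\right)\right)}{-121 - 154} - 21524\right) + 3156 = \left(- \frac{154 \left(-44 + 23716 + 18634 - 120 \left(\left(-18\right) 4\right) - 154 \left(\left(-18\right) 4\right)\right)}{-275} - 21524\right) + 3156 = \left(\left(-154\right) \left(- \frac{1}{275}\right) \left(-44 + 23716 + 18634 - -8640 - -11088\right) - 21524\right) + 3156 = \left(\left(-154\right) \left(- \frac{1}{275}\right) \left(-44 + 23716 + 18634 + 8640 + 11088\right) - 21524\right) + 3156 = \left(\left(-154\right) \left(- \frac{1}{275}\right) 62034 - 21524\right) + 3156 = \left(\frac{868476}{25} - 21524\right) + 3156 = \frac{330376}{25} + 3156 = \frac{409276}{25}$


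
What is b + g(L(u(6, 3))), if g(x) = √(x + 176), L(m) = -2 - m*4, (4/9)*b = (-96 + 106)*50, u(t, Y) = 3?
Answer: 1125 + 9*√2 ≈ 1137.7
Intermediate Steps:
b = 1125 (b = 9*((-96 + 106)*50)/4 = 9*(10*50)/4 = (9/4)*500 = 1125)
L(m) = -2 - 4*m
g(x) = √(176 + x)
b + g(L(u(6, 3))) = 1125 + √(176 + (-2 - 4*3)) = 1125 + √(176 + (-2 - 12)) = 1125 + √(176 - 14) = 1125 + √162 = 1125 + 9*√2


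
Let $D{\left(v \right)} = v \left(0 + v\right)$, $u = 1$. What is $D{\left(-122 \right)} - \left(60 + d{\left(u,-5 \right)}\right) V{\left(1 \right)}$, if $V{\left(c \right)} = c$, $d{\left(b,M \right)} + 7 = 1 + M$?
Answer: $14835$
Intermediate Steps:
$d{\left(b,M \right)} = -6 + M$ ($d{\left(b,M \right)} = -7 + \left(1 + M\right) = -6 + M$)
$D{\left(v \right)} = v^{2}$ ($D{\left(v \right)} = v v = v^{2}$)
$D{\left(-122 \right)} - \left(60 + d{\left(u,-5 \right)}\right) V{\left(1 \right)} = \left(-122\right)^{2} - \left(60 - 11\right) 1 = 14884 - \left(60 - 11\right) 1 = 14884 - 49 \cdot 1 = 14884 - 49 = 14835$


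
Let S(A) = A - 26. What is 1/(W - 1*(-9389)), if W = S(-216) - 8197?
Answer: 1/950 ≈ 0.0010526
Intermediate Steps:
S(A) = -26 + A
W = -8439 (W = (-26 - 216) - 8197 = -242 - 8197 = -8439)
1/(W - 1*(-9389)) = 1/(-8439 - 1*(-9389)) = 1/(-8439 + 9389) = 1/950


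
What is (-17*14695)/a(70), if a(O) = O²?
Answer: -49963/980 ≈ -50.983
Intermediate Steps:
(-17*14695)/a(70) = (-17*14695)/(70²) = -249815/4900 = -249815*1/4900 = -49963/980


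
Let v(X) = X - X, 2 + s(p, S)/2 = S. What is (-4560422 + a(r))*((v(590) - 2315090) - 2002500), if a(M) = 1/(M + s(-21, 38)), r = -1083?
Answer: 19906622783950370/1011 ≈ 1.9690e+13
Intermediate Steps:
s(p, S) = -4 + 2*S
v(X) = 0
a(M) = 1/(72 + M) (a(M) = 1/(M + (-4 + 2*38)) = 1/(M + (-4 + 76)) = 1/(M + 72) = 1/(72 + M))
(-4560422 + a(r))*((v(590) - 2315090) - 2002500) = (-4560422 + 1/(72 - 1083))*((0 - 2315090) - 2002500) = (-4560422 + 1/(-1011))*(-2315090 - 2002500) = (-4560422 - 1/1011)*(-4317590) = -4610586643/1011*(-4317590) = 19906622783950370/1011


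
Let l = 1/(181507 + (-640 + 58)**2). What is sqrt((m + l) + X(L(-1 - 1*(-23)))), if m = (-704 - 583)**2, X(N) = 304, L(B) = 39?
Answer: 2*sqrt(112090616680942046)/520231 ≈ 1287.1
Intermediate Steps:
m = 1656369 (m = (-1287)**2 = 1656369)
l = 1/520231 (l = 1/(181507 + (-582)**2) = 1/(181507 + 338724) = 1/520231 ≈ 1.9222e-6)
sqrt((m + l) + X(L(-1 - 1*(-23)))) = sqrt((1656369 + 1/520231) + 304) = sqrt(861694501240/520231 + 304) = sqrt(861852651464/520231) = 2*sqrt(112090616680942046)/520231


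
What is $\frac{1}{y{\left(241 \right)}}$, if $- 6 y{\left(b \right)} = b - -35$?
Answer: $- \frac{1}{46} \approx -0.021739$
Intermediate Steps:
$y{\left(b \right)} = - \frac{35}{6} - \frac{b}{6}$ ($y{\left(b \right)} = - \frac{b - -35}{6} = - \frac{b + \left(-111 + 146\right)}{6} = - \frac{b + 35}{6} = - \frac{35 + b}{6} = - \frac{35}{6} - \frac{b}{6}$)
$\frac{1}{y{\left(241 \right)}} = \frac{1}{- \frac{35}{6} - \frac{241}{6}} = \frac{1}{-46} = - \frac{1}{46}$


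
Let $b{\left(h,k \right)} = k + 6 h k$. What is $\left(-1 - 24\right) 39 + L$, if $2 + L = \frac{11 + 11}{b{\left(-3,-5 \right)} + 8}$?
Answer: $- \frac{90839}{93} \approx -976.76$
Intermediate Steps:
$b{\left(h,k \right)} = k + 6 h k$
$L = - \frac{164}{93}$ ($L = -2 + \frac{11 + 11}{- 5 \left(1 + 6 \left(-3\right)\right) + 8} = -2 + \frac{22}{- 5 \left(1 - 18\right) + 8} = -2 + \frac{22}{\left(-5\right) \left(-17\right) + 8} = -2 + \frac{22}{85 + 8} = -2 + \frac{22}{93} = - \frac{164}{93} \approx -1.7634$)
$\left(-1 - 24\right) 39 + L = \left(-1 - 24\right) 39 - \frac{164}{93} = \left(-25\right) 39 - \frac{164}{93} = -975 - \frac{164}{93} = - \frac{90839}{93}$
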